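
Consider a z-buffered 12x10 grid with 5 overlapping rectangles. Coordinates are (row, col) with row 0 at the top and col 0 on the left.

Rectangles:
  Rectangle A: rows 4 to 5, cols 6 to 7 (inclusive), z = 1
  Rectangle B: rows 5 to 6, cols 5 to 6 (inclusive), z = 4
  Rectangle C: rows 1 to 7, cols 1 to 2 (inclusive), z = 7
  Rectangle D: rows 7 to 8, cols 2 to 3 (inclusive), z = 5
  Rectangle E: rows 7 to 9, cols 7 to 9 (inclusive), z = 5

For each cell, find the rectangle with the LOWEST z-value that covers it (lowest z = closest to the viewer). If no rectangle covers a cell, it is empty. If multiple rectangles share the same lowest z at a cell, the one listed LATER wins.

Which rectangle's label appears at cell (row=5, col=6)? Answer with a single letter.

Answer: A

Derivation:
Check cell (5,6):
  A: rows 4-5 cols 6-7 z=1 -> covers; best now A (z=1)
  B: rows 5-6 cols 5-6 z=4 -> covers; best now A (z=1)
  C: rows 1-7 cols 1-2 -> outside (col miss)
  D: rows 7-8 cols 2-3 -> outside (row miss)
  E: rows 7-9 cols 7-9 -> outside (row miss)
Winner: A at z=1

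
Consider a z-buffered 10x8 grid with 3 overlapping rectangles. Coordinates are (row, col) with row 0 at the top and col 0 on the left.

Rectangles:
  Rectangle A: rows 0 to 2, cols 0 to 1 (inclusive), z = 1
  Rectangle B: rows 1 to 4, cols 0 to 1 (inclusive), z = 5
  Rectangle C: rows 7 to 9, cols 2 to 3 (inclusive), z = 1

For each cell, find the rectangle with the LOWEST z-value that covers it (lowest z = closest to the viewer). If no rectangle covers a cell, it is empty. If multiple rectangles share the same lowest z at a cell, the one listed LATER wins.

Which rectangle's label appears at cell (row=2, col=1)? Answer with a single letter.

Answer: A

Derivation:
Check cell (2,1):
  A: rows 0-2 cols 0-1 z=1 -> covers; best now A (z=1)
  B: rows 1-4 cols 0-1 z=5 -> covers; best now A (z=1)
  C: rows 7-9 cols 2-3 -> outside (row miss)
Winner: A at z=1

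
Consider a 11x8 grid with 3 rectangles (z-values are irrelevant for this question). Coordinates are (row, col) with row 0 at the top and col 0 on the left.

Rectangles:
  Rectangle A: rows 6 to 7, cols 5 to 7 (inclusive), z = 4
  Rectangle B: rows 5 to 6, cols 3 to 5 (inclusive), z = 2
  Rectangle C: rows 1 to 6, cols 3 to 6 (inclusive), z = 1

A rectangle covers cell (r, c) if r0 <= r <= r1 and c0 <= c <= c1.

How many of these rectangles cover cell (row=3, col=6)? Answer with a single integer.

Check cell (3,6):
  A: rows 6-7 cols 5-7 -> outside (row miss)
  B: rows 5-6 cols 3-5 -> outside (row miss)
  C: rows 1-6 cols 3-6 -> covers
Count covering = 1

Answer: 1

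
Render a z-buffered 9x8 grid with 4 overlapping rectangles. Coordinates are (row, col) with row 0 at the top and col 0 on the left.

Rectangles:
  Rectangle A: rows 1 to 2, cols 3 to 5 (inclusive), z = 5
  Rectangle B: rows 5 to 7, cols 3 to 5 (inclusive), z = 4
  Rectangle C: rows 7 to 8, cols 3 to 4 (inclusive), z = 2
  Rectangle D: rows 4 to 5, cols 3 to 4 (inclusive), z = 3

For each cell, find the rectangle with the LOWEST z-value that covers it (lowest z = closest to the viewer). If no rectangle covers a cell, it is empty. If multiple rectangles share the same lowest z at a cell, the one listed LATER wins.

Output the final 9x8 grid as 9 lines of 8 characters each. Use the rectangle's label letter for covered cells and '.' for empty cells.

........
...AAA..
...AAA..
........
...DD...
...DDB..
...BBB..
...CCB..
...CC...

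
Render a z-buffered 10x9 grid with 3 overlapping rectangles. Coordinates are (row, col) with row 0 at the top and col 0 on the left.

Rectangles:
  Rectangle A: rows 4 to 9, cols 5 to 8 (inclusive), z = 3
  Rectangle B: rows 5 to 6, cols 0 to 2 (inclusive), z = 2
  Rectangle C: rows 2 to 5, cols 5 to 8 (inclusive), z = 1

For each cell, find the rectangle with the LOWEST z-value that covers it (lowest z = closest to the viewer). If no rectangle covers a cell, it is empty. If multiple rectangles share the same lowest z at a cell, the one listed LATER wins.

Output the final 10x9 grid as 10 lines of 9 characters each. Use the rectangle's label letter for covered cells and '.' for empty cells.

.........
.........
.....CCCC
.....CCCC
.....CCCC
BBB..CCCC
BBB..AAAA
.....AAAA
.....AAAA
.....AAAA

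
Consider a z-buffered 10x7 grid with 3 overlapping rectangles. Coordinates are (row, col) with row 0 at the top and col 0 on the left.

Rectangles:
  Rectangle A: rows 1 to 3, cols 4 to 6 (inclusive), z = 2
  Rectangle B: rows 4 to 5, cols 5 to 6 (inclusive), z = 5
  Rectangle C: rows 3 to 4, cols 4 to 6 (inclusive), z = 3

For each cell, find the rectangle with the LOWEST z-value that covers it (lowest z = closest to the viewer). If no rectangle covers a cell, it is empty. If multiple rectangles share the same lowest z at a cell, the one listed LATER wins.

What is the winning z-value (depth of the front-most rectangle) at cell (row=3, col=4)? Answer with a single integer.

Check cell (3,4):
  A: rows 1-3 cols 4-6 z=2 -> covers; best now A (z=2)
  B: rows 4-5 cols 5-6 -> outside (row miss)
  C: rows 3-4 cols 4-6 z=3 -> covers; best now A (z=2)
Winner: A at z=2

Answer: 2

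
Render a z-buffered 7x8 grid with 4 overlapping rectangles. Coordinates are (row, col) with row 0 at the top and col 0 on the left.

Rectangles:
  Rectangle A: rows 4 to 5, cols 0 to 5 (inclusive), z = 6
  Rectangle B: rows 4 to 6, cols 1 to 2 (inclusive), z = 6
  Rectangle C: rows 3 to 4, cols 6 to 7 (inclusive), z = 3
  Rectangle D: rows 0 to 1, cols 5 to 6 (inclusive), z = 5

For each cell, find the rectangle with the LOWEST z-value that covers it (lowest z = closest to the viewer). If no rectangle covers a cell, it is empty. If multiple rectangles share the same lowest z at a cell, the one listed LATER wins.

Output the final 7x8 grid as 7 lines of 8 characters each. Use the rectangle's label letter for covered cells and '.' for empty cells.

.....DD.
.....DD.
........
......CC
ABBAAACC
ABBAAA..
.BB.....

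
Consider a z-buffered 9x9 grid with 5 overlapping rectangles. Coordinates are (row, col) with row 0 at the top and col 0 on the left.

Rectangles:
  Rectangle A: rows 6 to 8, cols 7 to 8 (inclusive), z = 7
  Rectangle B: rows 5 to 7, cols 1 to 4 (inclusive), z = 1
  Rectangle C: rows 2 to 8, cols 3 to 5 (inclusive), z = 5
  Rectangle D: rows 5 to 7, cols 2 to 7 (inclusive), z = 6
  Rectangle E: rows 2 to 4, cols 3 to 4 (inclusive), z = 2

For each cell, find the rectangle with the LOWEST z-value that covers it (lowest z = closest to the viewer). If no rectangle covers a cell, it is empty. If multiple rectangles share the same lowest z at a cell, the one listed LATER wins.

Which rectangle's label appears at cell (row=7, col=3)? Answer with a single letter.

Answer: B

Derivation:
Check cell (7,3):
  A: rows 6-8 cols 7-8 -> outside (col miss)
  B: rows 5-7 cols 1-4 z=1 -> covers; best now B (z=1)
  C: rows 2-8 cols 3-5 z=5 -> covers; best now B (z=1)
  D: rows 5-7 cols 2-7 z=6 -> covers; best now B (z=1)
  E: rows 2-4 cols 3-4 -> outside (row miss)
Winner: B at z=1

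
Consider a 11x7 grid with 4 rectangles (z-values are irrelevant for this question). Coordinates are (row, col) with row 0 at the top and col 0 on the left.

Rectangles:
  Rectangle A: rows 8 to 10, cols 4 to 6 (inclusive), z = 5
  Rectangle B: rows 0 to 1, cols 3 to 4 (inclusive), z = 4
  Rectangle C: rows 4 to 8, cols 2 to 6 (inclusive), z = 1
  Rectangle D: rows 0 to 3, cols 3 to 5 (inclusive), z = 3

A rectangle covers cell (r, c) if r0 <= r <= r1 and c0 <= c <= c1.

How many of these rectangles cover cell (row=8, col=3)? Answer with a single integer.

Check cell (8,3):
  A: rows 8-10 cols 4-6 -> outside (col miss)
  B: rows 0-1 cols 3-4 -> outside (row miss)
  C: rows 4-8 cols 2-6 -> covers
  D: rows 0-3 cols 3-5 -> outside (row miss)
Count covering = 1

Answer: 1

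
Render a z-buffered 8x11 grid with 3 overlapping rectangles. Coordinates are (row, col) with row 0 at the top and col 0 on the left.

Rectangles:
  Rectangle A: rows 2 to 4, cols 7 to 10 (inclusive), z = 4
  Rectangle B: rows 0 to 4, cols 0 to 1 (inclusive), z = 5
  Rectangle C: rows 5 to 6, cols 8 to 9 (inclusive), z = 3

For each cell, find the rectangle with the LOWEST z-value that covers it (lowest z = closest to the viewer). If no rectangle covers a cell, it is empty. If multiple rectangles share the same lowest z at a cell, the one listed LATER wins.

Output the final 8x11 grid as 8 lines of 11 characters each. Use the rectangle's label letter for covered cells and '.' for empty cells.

BB.........
BB.........
BB.....AAAA
BB.....AAAA
BB.....AAAA
........CC.
........CC.
...........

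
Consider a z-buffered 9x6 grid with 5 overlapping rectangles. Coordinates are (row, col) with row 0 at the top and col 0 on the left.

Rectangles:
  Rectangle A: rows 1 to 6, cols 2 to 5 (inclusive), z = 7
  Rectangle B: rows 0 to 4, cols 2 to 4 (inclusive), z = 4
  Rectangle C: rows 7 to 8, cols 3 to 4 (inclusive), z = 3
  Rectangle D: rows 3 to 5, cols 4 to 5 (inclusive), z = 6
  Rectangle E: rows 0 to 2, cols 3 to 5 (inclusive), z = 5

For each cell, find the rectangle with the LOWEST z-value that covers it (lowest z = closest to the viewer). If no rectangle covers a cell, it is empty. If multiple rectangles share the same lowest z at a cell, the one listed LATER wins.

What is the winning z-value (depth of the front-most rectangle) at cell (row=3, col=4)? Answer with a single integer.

Check cell (3,4):
  A: rows 1-6 cols 2-5 z=7 -> covers; best now A (z=7)
  B: rows 0-4 cols 2-4 z=4 -> covers; best now B (z=4)
  C: rows 7-8 cols 3-4 -> outside (row miss)
  D: rows 3-5 cols 4-5 z=6 -> covers; best now B (z=4)
  E: rows 0-2 cols 3-5 -> outside (row miss)
Winner: B at z=4

Answer: 4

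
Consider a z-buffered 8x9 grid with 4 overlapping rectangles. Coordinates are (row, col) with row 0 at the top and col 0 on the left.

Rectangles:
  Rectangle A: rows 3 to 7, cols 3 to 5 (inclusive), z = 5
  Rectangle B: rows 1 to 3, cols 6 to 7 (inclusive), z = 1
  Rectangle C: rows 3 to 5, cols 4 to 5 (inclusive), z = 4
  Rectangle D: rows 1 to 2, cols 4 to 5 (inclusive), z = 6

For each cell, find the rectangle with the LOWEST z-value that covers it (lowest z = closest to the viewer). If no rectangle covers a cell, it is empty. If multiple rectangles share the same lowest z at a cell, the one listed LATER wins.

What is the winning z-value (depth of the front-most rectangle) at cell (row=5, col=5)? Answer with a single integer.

Check cell (5,5):
  A: rows 3-7 cols 3-5 z=5 -> covers; best now A (z=5)
  B: rows 1-3 cols 6-7 -> outside (row miss)
  C: rows 3-5 cols 4-5 z=4 -> covers; best now C (z=4)
  D: rows 1-2 cols 4-5 -> outside (row miss)
Winner: C at z=4

Answer: 4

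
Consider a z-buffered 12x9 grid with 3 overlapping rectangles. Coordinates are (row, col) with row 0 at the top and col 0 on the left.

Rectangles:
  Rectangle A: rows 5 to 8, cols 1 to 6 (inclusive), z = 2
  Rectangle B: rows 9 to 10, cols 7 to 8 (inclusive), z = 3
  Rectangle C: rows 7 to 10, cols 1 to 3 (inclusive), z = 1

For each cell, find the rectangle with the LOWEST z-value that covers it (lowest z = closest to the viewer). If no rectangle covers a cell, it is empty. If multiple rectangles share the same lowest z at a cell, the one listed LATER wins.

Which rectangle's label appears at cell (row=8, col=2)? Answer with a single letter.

Check cell (8,2):
  A: rows 5-8 cols 1-6 z=2 -> covers; best now A (z=2)
  B: rows 9-10 cols 7-8 -> outside (row miss)
  C: rows 7-10 cols 1-3 z=1 -> covers; best now C (z=1)
Winner: C at z=1

Answer: C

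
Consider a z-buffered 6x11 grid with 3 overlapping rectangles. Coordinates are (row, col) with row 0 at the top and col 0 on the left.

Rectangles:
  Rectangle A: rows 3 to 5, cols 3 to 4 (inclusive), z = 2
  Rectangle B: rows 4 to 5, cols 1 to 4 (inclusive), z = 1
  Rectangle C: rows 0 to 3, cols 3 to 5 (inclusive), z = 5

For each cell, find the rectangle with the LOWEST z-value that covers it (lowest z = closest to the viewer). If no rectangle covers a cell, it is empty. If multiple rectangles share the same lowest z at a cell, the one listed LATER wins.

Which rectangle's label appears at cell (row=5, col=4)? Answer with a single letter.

Answer: B

Derivation:
Check cell (5,4):
  A: rows 3-5 cols 3-4 z=2 -> covers; best now A (z=2)
  B: rows 4-5 cols 1-4 z=1 -> covers; best now B (z=1)
  C: rows 0-3 cols 3-5 -> outside (row miss)
Winner: B at z=1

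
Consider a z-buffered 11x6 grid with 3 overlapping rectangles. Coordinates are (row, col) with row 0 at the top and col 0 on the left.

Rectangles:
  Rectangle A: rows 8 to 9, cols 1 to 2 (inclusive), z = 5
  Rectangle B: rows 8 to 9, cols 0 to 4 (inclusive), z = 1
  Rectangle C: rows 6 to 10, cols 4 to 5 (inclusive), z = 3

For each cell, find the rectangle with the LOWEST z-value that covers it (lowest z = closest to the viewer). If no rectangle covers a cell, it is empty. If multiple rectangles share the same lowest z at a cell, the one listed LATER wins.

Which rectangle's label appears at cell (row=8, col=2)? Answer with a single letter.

Check cell (8,2):
  A: rows 8-9 cols 1-2 z=5 -> covers; best now A (z=5)
  B: rows 8-9 cols 0-4 z=1 -> covers; best now B (z=1)
  C: rows 6-10 cols 4-5 -> outside (col miss)
Winner: B at z=1

Answer: B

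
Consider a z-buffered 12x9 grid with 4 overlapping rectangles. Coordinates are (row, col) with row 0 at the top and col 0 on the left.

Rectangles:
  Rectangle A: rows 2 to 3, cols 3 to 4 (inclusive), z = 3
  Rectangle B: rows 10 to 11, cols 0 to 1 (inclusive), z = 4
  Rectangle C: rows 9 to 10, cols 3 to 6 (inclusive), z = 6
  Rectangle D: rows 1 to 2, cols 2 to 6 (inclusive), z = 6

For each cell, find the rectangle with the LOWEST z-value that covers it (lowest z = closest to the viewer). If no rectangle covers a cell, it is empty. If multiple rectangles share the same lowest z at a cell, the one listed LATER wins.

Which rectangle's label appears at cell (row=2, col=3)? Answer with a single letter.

Check cell (2,3):
  A: rows 2-3 cols 3-4 z=3 -> covers; best now A (z=3)
  B: rows 10-11 cols 0-1 -> outside (row miss)
  C: rows 9-10 cols 3-6 -> outside (row miss)
  D: rows 1-2 cols 2-6 z=6 -> covers; best now A (z=3)
Winner: A at z=3

Answer: A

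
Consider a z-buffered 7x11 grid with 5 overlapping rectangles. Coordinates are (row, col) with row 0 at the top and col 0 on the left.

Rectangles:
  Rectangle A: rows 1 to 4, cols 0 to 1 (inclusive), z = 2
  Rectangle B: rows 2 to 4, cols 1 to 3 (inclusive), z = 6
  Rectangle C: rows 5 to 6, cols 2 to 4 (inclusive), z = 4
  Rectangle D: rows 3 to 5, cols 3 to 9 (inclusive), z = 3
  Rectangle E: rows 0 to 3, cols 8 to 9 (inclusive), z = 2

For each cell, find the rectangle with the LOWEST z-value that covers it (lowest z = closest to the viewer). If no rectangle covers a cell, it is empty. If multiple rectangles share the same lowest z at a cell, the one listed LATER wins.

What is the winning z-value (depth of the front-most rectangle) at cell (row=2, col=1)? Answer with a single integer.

Check cell (2,1):
  A: rows 1-4 cols 0-1 z=2 -> covers; best now A (z=2)
  B: rows 2-4 cols 1-3 z=6 -> covers; best now A (z=2)
  C: rows 5-6 cols 2-4 -> outside (row miss)
  D: rows 3-5 cols 3-9 -> outside (row miss)
  E: rows 0-3 cols 8-9 -> outside (col miss)
Winner: A at z=2

Answer: 2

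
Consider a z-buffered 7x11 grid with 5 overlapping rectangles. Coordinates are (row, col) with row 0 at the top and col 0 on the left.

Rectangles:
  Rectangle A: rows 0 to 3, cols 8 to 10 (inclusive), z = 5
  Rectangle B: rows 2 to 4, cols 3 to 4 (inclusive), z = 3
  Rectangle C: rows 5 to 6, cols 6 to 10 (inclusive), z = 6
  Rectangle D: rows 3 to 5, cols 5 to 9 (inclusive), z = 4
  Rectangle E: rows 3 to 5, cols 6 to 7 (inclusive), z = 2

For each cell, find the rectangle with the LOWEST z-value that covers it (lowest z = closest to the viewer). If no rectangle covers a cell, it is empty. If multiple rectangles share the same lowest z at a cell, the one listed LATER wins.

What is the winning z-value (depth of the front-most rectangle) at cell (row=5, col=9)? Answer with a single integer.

Check cell (5,9):
  A: rows 0-3 cols 8-10 -> outside (row miss)
  B: rows 2-4 cols 3-4 -> outside (row miss)
  C: rows 5-6 cols 6-10 z=6 -> covers; best now C (z=6)
  D: rows 3-5 cols 5-9 z=4 -> covers; best now D (z=4)
  E: rows 3-5 cols 6-7 -> outside (col miss)
Winner: D at z=4

Answer: 4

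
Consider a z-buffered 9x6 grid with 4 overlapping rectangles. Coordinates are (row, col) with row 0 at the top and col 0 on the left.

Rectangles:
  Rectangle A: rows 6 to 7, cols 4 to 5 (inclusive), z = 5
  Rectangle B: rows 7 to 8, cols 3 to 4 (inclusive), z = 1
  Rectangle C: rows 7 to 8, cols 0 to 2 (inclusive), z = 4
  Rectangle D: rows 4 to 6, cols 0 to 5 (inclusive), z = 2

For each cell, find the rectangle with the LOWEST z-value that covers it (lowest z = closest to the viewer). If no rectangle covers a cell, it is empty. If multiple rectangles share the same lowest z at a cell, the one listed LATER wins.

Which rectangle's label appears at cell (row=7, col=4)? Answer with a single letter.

Check cell (7,4):
  A: rows 6-7 cols 4-5 z=5 -> covers; best now A (z=5)
  B: rows 7-8 cols 3-4 z=1 -> covers; best now B (z=1)
  C: rows 7-8 cols 0-2 -> outside (col miss)
  D: rows 4-6 cols 0-5 -> outside (row miss)
Winner: B at z=1

Answer: B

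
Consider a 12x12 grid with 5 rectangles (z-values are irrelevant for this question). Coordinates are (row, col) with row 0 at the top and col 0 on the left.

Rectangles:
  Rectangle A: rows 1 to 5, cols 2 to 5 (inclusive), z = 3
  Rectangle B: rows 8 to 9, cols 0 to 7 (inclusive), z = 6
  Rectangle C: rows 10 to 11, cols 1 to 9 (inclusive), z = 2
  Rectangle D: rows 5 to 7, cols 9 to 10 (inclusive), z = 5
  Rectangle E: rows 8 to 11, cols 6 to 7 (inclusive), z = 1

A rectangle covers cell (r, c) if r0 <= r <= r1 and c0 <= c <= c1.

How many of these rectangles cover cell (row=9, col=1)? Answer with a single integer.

Answer: 1

Derivation:
Check cell (9,1):
  A: rows 1-5 cols 2-5 -> outside (row miss)
  B: rows 8-9 cols 0-7 -> covers
  C: rows 10-11 cols 1-9 -> outside (row miss)
  D: rows 5-7 cols 9-10 -> outside (row miss)
  E: rows 8-11 cols 6-7 -> outside (col miss)
Count covering = 1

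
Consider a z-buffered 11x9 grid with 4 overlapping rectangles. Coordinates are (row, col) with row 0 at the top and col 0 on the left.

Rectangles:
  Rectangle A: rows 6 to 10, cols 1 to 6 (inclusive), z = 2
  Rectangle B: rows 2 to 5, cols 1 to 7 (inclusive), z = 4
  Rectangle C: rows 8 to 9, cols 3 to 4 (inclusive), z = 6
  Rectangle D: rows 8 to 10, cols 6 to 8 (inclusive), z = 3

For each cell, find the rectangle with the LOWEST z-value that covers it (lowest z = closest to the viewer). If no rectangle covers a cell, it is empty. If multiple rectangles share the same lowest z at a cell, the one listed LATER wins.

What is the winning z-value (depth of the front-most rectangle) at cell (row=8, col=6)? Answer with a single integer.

Answer: 2

Derivation:
Check cell (8,6):
  A: rows 6-10 cols 1-6 z=2 -> covers; best now A (z=2)
  B: rows 2-5 cols 1-7 -> outside (row miss)
  C: rows 8-9 cols 3-4 -> outside (col miss)
  D: rows 8-10 cols 6-8 z=3 -> covers; best now A (z=2)
Winner: A at z=2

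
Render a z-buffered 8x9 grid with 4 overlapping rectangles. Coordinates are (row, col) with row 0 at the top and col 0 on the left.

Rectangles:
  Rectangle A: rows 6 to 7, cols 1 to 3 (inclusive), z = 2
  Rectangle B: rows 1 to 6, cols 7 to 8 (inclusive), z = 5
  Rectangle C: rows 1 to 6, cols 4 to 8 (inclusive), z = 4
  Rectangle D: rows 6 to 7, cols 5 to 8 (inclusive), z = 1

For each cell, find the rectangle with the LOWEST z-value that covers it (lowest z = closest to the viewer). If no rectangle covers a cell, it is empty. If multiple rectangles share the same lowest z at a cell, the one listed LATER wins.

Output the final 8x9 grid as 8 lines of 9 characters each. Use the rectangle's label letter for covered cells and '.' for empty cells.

.........
....CCCCC
....CCCCC
....CCCCC
....CCCCC
....CCCCC
.AAACDDDD
.AAA.DDDD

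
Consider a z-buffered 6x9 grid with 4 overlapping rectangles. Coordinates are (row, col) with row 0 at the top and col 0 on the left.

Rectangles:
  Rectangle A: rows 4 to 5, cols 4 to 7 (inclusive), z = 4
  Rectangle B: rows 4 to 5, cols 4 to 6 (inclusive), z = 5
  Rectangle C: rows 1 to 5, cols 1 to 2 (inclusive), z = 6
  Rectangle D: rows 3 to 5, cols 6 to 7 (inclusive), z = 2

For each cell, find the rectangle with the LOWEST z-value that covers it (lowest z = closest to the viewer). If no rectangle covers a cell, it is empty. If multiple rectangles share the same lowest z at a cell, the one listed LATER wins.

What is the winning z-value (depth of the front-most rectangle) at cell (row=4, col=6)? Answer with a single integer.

Answer: 2

Derivation:
Check cell (4,6):
  A: rows 4-5 cols 4-7 z=4 -> covers; best now A (z=4)
  B: rows 4-5 cols 4-6 z=5 -> covers; best now A (z=4)
  C: rows 1-5 cols 1-2 -> outside (col miss)
  D: rows 3-5 cols 6-7 z=2 -> covers; best now D (z=2)
Winner: D at z=2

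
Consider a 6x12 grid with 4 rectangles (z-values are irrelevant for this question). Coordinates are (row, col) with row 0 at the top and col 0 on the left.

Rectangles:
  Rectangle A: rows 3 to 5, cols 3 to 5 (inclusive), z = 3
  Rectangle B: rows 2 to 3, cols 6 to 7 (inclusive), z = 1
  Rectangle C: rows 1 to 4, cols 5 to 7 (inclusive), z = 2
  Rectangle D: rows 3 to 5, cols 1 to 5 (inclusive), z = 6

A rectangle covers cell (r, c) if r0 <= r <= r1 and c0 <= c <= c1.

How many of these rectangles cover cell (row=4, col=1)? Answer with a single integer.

Answer: 1

Derivation:
Check cell (4,1):
  A: rows 3-5 cols 3-5 -> outside (col miss)
  B: rows 2-3 cols 6-7 -> outside (row miss)
  C: rows 1-4 cols 5-7 -> outside (col miss)
  D: rows 3-5 cols 1-5 -> covers
Count covering = 1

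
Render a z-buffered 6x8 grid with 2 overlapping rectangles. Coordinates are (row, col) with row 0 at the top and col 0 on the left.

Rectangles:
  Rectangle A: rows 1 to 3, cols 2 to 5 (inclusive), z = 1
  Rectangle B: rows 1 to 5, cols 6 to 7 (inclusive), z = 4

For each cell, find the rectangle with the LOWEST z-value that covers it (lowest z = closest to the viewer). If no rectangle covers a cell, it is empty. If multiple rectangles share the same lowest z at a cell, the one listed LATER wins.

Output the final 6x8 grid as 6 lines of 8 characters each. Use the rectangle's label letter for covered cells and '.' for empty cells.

........
..AAAABB
..AAAABB
..AAAABB
......BB
......BB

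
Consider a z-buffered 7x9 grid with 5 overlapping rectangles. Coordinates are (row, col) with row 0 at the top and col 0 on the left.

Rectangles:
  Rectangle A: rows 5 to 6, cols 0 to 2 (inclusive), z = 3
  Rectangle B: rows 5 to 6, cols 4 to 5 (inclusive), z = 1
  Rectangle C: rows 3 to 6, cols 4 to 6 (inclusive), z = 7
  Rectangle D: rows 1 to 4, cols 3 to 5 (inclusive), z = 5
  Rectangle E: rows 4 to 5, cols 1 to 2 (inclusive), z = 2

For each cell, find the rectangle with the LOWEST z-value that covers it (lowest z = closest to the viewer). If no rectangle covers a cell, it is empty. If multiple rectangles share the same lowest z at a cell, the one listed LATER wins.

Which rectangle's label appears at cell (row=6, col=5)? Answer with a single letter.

Check cell (6,5):
  A: rows 5-6 cols 0-2 -> outside (col miss)
  B: rows 5-6 cols 4-5 z=1 -> covers; best now B (z=1)
  C: rows 3-6 cols 4-6 z=7 -> covers; best now B (z=1)
  D: rows 1-4 cols 3-5 -> outside (row miss)
  E: rows 4-5 cols 1-2 -> outside (row miss)
Winner: B at z=1

Answer: B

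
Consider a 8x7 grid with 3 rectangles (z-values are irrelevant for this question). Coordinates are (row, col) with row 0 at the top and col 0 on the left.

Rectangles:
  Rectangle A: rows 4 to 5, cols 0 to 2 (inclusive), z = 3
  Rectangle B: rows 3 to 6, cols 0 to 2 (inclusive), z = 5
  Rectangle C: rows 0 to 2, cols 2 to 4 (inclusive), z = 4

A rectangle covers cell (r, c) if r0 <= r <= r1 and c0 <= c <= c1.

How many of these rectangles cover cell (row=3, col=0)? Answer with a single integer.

Check cell (3,0):
  A: rows 4-5 cols 0-2 -> outside (row miss)
  B: rows 3-6 cols 0-2 -> covers
  C: rows 0-2 cols 2-4 -> outside (row miss)
Count covering = 1

Answer: 1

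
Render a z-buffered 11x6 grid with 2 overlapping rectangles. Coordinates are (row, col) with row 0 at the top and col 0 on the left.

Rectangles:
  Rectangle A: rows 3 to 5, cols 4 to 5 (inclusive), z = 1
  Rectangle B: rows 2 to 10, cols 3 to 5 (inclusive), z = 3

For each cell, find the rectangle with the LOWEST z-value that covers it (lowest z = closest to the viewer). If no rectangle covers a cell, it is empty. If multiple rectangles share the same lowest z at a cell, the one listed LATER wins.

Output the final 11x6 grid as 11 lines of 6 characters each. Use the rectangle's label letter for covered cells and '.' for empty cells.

......
......
...BBB
...BAA
...BAA
...BAA
...BBB
...BBB
...BBB
...BBB
...BBB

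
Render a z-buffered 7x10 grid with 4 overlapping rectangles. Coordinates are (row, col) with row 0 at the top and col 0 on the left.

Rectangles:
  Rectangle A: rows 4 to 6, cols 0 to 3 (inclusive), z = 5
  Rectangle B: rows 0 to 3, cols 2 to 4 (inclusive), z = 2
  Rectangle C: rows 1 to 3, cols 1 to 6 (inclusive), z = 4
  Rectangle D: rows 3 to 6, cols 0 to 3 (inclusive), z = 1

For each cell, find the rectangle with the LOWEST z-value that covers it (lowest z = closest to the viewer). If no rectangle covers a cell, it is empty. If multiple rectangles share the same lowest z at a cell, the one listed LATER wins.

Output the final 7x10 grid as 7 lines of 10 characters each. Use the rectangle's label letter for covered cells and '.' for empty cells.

..BBB.....
.CBBBCC...
.CBBBCC...
DDDDBCC...
DDDD......
DDDD......
DDDD......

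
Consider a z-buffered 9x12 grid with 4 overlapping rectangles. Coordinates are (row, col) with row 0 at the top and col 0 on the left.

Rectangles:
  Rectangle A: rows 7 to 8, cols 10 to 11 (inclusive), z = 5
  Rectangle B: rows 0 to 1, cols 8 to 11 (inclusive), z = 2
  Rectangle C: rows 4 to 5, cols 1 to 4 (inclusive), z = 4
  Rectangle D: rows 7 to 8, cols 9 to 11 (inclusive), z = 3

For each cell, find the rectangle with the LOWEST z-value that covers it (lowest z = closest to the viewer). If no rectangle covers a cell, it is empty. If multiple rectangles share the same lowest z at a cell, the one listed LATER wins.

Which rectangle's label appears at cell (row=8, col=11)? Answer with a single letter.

Check cell (8,11):
  A: rows 7-8 cols 10-11 z=5 -> covers; best now A (z=5)
  B: rows 0-1 cols 8-11 -> outside (row miss)
  C: rows 4-5 cols 1-4 -> outside (row miss)
  D: rows 7-8 cols 9-11 z=3 -> covers; best now D (z=3)
Winner: D at z=3

Answer: D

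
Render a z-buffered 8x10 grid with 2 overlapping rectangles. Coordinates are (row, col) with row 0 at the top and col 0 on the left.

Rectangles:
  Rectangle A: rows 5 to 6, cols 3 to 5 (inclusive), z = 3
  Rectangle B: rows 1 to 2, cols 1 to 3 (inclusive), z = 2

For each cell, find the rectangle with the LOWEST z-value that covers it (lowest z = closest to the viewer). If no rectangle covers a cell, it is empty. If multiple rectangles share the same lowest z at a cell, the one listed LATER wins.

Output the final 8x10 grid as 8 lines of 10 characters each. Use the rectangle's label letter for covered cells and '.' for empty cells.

..........
.BBB......
.BBB......
..........
..........
...AAA....
...AAA....
..........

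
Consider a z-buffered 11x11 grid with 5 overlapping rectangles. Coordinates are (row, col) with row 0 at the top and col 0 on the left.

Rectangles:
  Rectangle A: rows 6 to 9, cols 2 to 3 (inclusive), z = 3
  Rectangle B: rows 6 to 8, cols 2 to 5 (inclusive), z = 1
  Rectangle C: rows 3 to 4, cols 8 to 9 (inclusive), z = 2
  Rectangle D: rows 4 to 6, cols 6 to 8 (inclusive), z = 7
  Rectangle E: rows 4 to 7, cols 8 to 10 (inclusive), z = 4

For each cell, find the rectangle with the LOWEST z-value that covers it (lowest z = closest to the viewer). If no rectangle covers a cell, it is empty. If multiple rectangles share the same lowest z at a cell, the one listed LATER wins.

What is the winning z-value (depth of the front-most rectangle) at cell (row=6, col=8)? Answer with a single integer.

Check cell (6,8):
  A: rows 6-9 cols 2-3 -> outside (col miss)
  B: rows 6-8 cols 2-5 -> outside (col miss)
  C: rows 3-4 cols 8-9 -> outside (row miss)
  D: rows 4-6 cols 6-8 z=7 -> covers; best now D (z=7)
  E: rows 4-7 cols 8-10 z=4 -> covers; best now E (z=4)
Winner: E at z=4

Answer: 4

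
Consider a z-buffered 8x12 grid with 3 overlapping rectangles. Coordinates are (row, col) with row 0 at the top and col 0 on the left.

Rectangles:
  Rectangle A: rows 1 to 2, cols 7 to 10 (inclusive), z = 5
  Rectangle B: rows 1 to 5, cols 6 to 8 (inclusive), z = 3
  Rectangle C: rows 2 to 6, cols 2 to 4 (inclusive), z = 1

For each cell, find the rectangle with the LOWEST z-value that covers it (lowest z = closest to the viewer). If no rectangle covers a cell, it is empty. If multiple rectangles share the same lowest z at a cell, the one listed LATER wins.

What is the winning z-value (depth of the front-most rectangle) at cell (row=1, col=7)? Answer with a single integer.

Check cell (1,7):
  A: rows 1-2 cols 7-10 z=5 -> covers; best now A (z=5)
  B: rows 1-5 cols 6-8 z=3 -> covers; best now B (z=3)
  C: rows 2-6 cols 2-4 -> outside (row miss)
Winner: B at z=3

Answer: 3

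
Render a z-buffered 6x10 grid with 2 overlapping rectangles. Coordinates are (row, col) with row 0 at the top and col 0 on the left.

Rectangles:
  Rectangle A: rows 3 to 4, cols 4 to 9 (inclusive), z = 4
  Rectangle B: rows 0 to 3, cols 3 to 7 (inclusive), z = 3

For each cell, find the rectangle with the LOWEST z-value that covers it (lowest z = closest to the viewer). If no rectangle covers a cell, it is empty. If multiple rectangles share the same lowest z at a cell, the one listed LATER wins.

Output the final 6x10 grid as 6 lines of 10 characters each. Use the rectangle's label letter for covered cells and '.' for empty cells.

...BBBBB..
...BBBBB..
...BBBBB..
...BBBBBAA
....AAAAAA
..........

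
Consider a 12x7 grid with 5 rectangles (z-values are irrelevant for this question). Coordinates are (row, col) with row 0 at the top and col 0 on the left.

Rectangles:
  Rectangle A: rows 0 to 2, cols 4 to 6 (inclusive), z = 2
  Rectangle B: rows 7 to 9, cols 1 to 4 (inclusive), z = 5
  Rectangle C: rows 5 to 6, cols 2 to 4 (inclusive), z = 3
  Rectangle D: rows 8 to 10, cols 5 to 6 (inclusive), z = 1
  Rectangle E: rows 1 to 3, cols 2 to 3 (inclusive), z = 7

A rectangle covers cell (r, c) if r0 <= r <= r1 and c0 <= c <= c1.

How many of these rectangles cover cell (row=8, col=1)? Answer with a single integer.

Answer: 1

Derivation:
Check cell (8,1):
  A: rows 0-2 cols 4-6 -> outside (row miss)
  B: rows 7-9 cols 1-4 -> covers
  C: rows 5-6 cols 2-4 -> outside (row miss)
  D: rows 8-10 cols 5-6 -> outside (col miss)
  E: rows 1-3 cols 2-3 -> outside (row miss)
Count covering = 1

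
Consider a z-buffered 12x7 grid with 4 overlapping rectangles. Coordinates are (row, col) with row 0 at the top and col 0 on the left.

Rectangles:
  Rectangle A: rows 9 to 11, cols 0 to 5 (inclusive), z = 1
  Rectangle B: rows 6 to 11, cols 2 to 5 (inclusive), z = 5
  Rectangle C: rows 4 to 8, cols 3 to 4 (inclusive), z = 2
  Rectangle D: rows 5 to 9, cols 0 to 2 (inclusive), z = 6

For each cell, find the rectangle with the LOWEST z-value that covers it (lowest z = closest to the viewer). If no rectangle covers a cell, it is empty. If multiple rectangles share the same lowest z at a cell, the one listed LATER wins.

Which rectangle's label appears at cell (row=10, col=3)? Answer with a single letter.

Answer: A

Derivation:
Check cell (10,3):
  A: rows 9-11 cols 0-5 z=1 -> covers; best now A (z=1)
  B: rows 6-11 cols 2-5 z=5 -> covers; best now A (z=1)
  C: rows 4-8 cols 3-4 -> outside (row miss)
  D: rows 5-9 cols 0-2 -> outside (row miss)
Winner: A at z=1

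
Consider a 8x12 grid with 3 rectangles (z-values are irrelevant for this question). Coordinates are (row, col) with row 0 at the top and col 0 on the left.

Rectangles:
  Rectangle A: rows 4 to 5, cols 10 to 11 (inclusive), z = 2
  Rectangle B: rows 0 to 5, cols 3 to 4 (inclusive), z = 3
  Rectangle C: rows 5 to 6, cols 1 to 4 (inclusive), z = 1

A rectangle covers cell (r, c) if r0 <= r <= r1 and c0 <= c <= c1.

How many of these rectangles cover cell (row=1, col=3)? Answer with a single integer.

Check cell (1,3):
  A: rows 4-5 cols 10-11 -> outside (row miss)
  B: rows 0-5 cols 3-4 -> covers
  C: rows 5-6 cols 1-4 -> outside (row miss)
Count covering = 1

Answer: 1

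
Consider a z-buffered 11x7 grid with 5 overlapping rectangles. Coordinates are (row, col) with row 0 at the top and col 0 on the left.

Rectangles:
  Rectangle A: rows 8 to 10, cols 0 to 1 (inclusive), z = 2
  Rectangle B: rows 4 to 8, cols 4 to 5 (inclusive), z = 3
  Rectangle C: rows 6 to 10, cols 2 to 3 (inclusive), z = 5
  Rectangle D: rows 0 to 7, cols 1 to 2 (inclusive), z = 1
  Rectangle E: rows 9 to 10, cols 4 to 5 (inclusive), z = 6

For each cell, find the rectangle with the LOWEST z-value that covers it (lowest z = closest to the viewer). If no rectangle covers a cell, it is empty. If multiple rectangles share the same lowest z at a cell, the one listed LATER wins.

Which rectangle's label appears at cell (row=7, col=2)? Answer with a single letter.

Check cell (7,2):
  A: rows 8-10 cols 0-1 -> outside (row miss)
  B: rows 4-8 cols 4-5 -> outside (col miss)
  C: rows 6-10 cols 2-3 z=5 -> covers; best now C (z=5)
  D: rows 0-7 cols 1-2 z=1 -> covers; best now D (z=1)
  E: rows 9-10 cols 4-5 -> outside (row miss)
Winner: D at z=1

Answer: D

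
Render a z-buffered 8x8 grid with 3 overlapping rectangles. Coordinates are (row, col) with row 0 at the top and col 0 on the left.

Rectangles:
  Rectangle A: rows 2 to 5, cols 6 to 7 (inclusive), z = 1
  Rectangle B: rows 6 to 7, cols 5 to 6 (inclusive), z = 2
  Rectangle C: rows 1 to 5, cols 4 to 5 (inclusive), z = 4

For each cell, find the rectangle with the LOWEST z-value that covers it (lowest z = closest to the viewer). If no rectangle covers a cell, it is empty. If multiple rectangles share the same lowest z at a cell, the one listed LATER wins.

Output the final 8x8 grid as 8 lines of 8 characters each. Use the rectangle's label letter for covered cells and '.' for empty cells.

........
....CC..
....CCAA
....CCAA
....CCAA
....CCAA
.....BB.
.....BB.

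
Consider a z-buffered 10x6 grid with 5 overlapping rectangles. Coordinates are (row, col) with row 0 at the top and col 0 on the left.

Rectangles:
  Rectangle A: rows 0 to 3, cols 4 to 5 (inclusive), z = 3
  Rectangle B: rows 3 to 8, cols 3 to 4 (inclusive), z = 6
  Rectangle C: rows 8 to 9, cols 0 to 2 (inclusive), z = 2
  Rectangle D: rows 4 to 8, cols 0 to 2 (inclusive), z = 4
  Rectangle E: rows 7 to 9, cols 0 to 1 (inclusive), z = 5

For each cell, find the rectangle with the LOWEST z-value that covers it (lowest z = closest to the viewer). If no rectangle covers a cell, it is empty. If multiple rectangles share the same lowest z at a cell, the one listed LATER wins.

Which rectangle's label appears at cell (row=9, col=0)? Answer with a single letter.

Answer: C

Derivation:
Check cell (9,0):
  A: rows 0-3 cols 4-5 -> outside (row miss)
  B: rows 3-8 cols 3-4 -> outside (row miss)
  C: rows 8-9 cols 0-2 z=2 -> covers; best now C (z=2)
  D: rows 4-8 cols 0-2 -> outside (row miss)
  E: rows 7-9 cols 0-1 z=5 -> covers; best now C (z=2)
Winner: C at z=2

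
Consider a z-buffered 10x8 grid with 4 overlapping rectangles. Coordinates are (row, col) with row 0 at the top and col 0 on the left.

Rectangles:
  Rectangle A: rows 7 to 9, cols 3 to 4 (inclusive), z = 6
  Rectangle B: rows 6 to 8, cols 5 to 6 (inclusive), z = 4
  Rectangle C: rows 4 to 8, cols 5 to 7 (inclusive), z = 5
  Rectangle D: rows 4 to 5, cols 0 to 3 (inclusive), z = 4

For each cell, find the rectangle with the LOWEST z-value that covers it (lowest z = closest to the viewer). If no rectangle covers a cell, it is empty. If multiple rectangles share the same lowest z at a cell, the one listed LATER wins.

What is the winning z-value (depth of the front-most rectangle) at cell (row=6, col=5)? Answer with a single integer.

Check cell (6,5):
  A: rows 7-9 cols 3-4 -> outside (row miss)
  B: rows 6-8 cols 5-6 z=4 -> covers; best now B (z=4)
  C: rows 4-8 cols 5-7 z=5 -> covers; best now B (z=4)
  D: rows 4-5 cols 0-3 -> outside (row miss)
Winner: B at z=4

Answer: 4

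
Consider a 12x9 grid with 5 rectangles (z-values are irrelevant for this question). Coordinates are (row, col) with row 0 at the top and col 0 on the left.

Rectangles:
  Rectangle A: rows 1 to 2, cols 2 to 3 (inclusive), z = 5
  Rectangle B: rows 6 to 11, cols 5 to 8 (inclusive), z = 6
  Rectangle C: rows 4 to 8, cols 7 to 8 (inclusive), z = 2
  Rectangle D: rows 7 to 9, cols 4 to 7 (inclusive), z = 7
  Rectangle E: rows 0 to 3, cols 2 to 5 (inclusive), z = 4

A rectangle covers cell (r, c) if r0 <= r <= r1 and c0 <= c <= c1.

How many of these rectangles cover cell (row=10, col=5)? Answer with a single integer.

Check cell (10,5):
  A: rows 1-2 cols 2-3 -> outside (row miss)
  B: rows 6-11 cols 5-8 -> covers
  C: rows 4-8 cols 7-8 -> outside (row miss)
  D: rows 7-9 cols 4-7 -> outside (row miss)
  E: rows 0-3 cols 2-5 -> outside (row miss)
Count covering = 1

Answer: 1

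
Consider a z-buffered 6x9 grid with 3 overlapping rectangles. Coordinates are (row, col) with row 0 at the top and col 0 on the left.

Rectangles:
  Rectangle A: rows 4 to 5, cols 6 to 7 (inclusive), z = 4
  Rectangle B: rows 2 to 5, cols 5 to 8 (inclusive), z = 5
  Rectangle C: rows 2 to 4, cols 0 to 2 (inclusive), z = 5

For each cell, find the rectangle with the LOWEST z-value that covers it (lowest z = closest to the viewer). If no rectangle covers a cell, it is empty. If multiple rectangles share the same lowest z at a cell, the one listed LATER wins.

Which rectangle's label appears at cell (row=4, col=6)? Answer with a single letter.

Check cell (4,6):
  A: rows 4-5 cols 6-7 z=4 -> covers; best now A (z=4)
  B: rows 2-5 cols 5-8 z=5 -> covers; best now A (z=4)
  C: rows 2-4 cols 0-2 -> outside (col miss)
Winner: A at z=4

Answer: A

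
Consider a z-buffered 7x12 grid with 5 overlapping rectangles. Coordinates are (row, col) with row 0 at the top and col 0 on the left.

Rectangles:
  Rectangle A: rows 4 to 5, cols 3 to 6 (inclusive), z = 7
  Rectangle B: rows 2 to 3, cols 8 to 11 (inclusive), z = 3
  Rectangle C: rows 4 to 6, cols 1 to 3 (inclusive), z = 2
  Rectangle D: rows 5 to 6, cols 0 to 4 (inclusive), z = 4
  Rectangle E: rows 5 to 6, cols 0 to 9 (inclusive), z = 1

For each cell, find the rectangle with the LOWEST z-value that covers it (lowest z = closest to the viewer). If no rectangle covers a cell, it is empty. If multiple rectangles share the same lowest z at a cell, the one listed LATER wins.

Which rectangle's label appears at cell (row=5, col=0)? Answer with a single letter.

Check cell (5,0):
  A: rows 4-5 cols 3-6 -> outside (col miss)
  B: rows 2-3 cols 8-11 -> outside (row miss)
  C: rows 4-6 cols 1-3 -> outside (col miss)
  D: rows 5-6 cols 0-4 z=4 -> covers; best now D (z=4)
  E: rows 5-6 cols 0-9 z=1 -> covers; best now E (z=1)
Winner: E at z=1

Answer: E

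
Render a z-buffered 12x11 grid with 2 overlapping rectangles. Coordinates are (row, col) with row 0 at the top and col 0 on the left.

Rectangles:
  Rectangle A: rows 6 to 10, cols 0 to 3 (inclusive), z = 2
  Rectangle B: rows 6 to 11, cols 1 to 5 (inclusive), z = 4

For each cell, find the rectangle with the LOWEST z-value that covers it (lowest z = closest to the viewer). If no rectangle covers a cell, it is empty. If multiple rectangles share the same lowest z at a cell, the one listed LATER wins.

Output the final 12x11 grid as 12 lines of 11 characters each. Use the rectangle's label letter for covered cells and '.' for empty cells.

...........
...........
...........
...........
...........
...........
AAAABB.....
AAAABB.....
AAAABB.....
AAAABB.....
AAAABB.....
.BBBBB.....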